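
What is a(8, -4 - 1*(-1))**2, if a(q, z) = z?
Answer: 9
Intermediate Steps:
a(8, -4 - 1*(-1))**2 = (-4 - 1*(-1))**2 = (-4 + 1)**2 = (-3)**2 = 9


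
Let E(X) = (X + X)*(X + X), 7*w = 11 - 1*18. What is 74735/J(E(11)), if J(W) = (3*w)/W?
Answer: -36171740/3 ≈ -1.2057e+7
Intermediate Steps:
w = -1 (w = (11 - 1*18)/7 = (11 - 18)/7 = (⅐)*(-7) = -1)
E(X) = 4*X² (E(X) = (2*X)*(2*X) = 4*X²)
J(W) = -3/W (J(W) = (3*(-1))/W = -3/W)
74735/J(E(11)) = 74735/((-3/(4*11²))) = 74735/((-3/(4*121))) = 74735/((-3/484)) = 74735/((-3*1/484)) = 74735/(-3/484) = 74735*(-484/3) = -36171740/3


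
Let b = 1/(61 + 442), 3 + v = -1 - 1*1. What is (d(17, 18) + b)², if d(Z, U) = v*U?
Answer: 2049282361/253009 ≈ 8099.6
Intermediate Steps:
v = -5 (v = -3 + (-1 - 1*1) = -3 + (-1 - 1) = -3 - 2 = -5)
d(Z, U) = -5*U
b = 1/503 ≈ 0.0019881
(d(17, 18) + b)² = (-5*18 + 1/503)² = (-90 + 1/503)² = (-45269/503)² = 2049282361/253009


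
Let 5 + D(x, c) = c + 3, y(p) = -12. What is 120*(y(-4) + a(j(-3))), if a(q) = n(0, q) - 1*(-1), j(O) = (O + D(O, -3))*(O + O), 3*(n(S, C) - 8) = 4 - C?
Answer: -2120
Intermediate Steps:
D(x, c) = -2 + c (D(x, c) = -5 + (c + 3) = -5 + (3 + c) = -2 + c)
n(S, C) = 28/3 - C/3 (n(S, C) = 8 + (4 - C)/3 = 8 + (4/3 - C/3) = 28/3 - C/3)
j(O) = 2*O*(-5 + O) (j(O) = (O + (-2 - 3))*(O + O) = (O - 5)*(2*O) = (-5 + O)*(2*O) = 2*O*(-5 + O))
a(q) = 31/3 - q/3 (a(q) = (28/3 - q/3) - 1*(-1) = (28/3 - q/3) + 1 = 31/3 - q/3)
120*(y(-4) + a(j(-3))) = 120*(-12 + (31/3 - 2*(-3)*(-5 - 3)/3)) = 120*(-12 + (31/3 - 2*(-3)*(-8)/3)) = 120*(-12 + (31/3 - ⅓*48)) = 120*(-12 + (31/3 - 16)) = 120*(-12 - 17/3) = 120*(-53/3) = -2120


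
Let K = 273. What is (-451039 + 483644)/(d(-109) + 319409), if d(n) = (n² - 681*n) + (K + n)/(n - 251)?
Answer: 2934450/36496669 ≈ 0.080403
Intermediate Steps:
d(n) = n² - 681*n + (273 + n)/(-251 + n) (d(n) = (n² - 681*n) + (273 + n)/(n - 251) = (n² - 681*n) + (273 + n)/(-251 + n) = n² - 681*n + (273 + n)/(-251 + n))
(-451039 + 483644)/(d(-109) + 319409) = (-451039 + 483644)/((273 + (-109)³ - 932*(-109)² + 170932*(-109))/(-251 - 109) + 319409) = 32605/((273 - 1295029 - 932*11881 - 18631588)/(-360) + 319409) = 32605/(-(273 - 1295029 - 11073092 - 18631588)/360 + 319409) = 32605/(-1/360*(-30999436) + 319409) = 32605/(7749859/90 + 319409) = 32605/(36496669/90) = 32605*(90/36496669) = 2934450/36496669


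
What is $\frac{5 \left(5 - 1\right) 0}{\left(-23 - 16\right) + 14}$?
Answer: $0$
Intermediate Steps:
$\frac{5 \left(5 - 1\right) 0}{\left(-23 - 16\right) + 14} = \frac{5 \cdot 4 \cdot 0}{\left(-23 - 16\right) + 14} = \frac{5 \cdot 0}{-39 + 14} = \frac{0}{-25} = 0 \left(- \frac{1}{25}\right) = 0$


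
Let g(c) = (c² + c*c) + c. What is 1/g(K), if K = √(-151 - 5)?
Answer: -√39/(-78*I + 312*√39) ≈ -0.0032 - 0.0001281*I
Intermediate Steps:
K = 2*I*√39 (K = √(-156) = 2*I*√39 ≈ 12.49*I)
g(c) = c + 2*c² (g(c) = (c² + c²) + c = 2*c² + c = c + 2*c²)
1/g(K) = 1/((2*I*√39)*(1 + 2*(2*I*√39))) = 1/((2*I*√39)*(1 + 4*I*√39)) = 1/(2*I*√39*(1 + 4*I*√39)) = -I*√39/(78*(1 + 4*I*√39))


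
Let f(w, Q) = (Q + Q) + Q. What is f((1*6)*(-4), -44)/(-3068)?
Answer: 33/767 ≈ 0.043025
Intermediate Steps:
f(w, Q) = 3*Q (f(w, Q) = 2*Q + Q = 3*Q)
f((1*6)*(-4), -44)/(-3068) = (3*(-44))/(-3068) = -132*(-1/3068) = 33/767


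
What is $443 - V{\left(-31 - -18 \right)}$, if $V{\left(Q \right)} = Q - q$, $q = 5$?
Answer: $461$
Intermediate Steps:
$V{\left(Q \right)} = -5 + Q$ ($V{\left(Q \right)} = Q - 5 = -5 + Q$)
$443 - V{\left(-31 - -18 \right)} = 443 - \left(-5 - 13\right) = 443 - -18 = 443 + 18 = 461$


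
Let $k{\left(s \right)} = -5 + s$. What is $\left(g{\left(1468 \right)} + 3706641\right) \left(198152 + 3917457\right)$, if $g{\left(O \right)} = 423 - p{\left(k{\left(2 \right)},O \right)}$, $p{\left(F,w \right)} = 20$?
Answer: $15256743649796$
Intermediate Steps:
$g{\left(O \right)} = 403$ ($g{\left(O \right)} = 423 - 20 = 403$)
$\left(g{\left(1468 \right)} + 3706641\right) \left(198152 + 3917457\right) = \left(403 + 3706641\right) \left(198152 + 3917457\right) = 3707044 \cdot 4115609 = 15256743649796$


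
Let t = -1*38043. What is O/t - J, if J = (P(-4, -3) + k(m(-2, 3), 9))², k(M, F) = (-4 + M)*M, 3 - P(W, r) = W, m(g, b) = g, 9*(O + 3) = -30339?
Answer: -13730149/38043 ≈ -360.91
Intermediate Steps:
O = -3374 (O = -3 + (⅑)*(-30339) = -3 - 3371 = -3374)
P(W, r) = 3 - W
k(M, F) = M*(-4 + M)
J = 361 (J = ((3 - 1*(-4)) - 2*(-4 - 2))² = ((3 + 4) - 2*(-6))² = (7 + 12)² = 19² = 361)
t = -38043
O/t - J = -3374/(-38043) - 1*361 = -3374*(-1/38043) - 361 = 3374/38043 - 361 = -13730149/38043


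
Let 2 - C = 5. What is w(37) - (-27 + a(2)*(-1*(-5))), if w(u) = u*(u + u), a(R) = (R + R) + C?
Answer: 2760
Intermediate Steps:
C = -3 (C = 2 - 1*5 = 2 - 5 = -3)
a(R) = -3 + 2*R (a(R) = (R + R) - 3 = 2*R - 3 = -3 + 2*R)
w(u) = 2*u² (w(u) = u*(2*u) = 2*u²)
w(37) - (-27 + a(2)*(-1*(-5))) = 2*37² - (-27 + (-3 + 2*2)*(-1*(-5))) = 2*1369 - (-27 + (-3 + 4)*5) = 2738 - (-27 + 1*5) = 2738 - (-27 + 5) = 2738 - 1*(-22) = 2738 + 22 = 2760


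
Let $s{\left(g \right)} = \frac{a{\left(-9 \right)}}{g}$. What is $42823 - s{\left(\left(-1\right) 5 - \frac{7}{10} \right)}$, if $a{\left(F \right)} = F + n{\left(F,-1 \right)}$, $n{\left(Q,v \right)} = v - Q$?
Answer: $\frac{2440901}{57} \approx 42823.0$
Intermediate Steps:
$a{\left(F \right)} = -1$ ($a{\left(F \right)} = F - \left(1 + F\right) = -1$)
$s{\left(g \right)} = - \frac{1}{g}$
$42823 - s{\left(\left(-1\right) 5 - \frac{7}{10} \right)} = 42823 - - \frac{1}{\left(-1\right) 5 - \frac{7}{10}} = 42823 - - \frac{1}{-5 - \frac{7}{10}} = 42823 - - \frac{1}{- \frac{57}{10}} = 42823 - \left(-1\right) \left(- \frac{10}{57}\right) = 42823 - \frac{10}{57} = \frac{2440901}{57}$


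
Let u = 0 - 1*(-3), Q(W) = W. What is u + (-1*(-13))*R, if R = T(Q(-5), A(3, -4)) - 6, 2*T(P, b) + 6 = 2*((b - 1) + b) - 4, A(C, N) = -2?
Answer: -205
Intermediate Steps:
u = 3 (u = 0 + 3 = 3)
T(P, b) = -6 + 2*b (T(P, b) = -3 + (2*((b - 1) + b) - 4)/2 = -3 + (2*((-1 + b) + b) - 4)/2 = -3 + (2*(-1 + 2*b) - 4)/2 = -3 + ((-2 + 4*b) - 4)/2 = -3 + (-6 + 4*b)/2 = -3 + (-3 + 2*b) = -6 + 2*b)
R = -16 (R = (-6 + 2*(-2)) - 6 = (-6 - 4) - 6 = -10 - 6 = -16)
u + (-1*(-13))*R = 3 - 1*(-13)*(-16) = 3 + 13*(-16) = 3 - 208 = -205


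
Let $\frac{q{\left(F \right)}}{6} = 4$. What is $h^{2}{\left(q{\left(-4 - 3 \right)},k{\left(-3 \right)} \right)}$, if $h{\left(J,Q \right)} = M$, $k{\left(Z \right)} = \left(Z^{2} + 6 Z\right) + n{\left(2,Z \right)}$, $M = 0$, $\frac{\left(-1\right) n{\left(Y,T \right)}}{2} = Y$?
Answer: $0$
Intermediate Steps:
$n{\left(Y,T \right)} = - 2 Y$
$q{\left(F \right)} = 24$ ($q{\left(F \right)} = 6 \cdot 4 = 24$)
$k{\left(Z \right)} = -4 + Z^{2} + 6 Z$ ($k{\left(Z \right)} = \left(Z^{2} + 6 Z\right) - 4 = -4 + Z^{2} + 6 Z$)
$h{\left(J,Q \right)} = 0$
$h^{2}{\left(q{\left(-4 - 3 \right)},k{\left(-3 \right)} \right)} = 0^{2} = 0$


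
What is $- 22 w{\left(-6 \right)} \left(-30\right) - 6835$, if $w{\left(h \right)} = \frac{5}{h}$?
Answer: $-7385$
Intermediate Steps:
$- 22 w{\left(-6 \right)} \left(-30\right) - 6835 = - 22 \frac{5}{-6} \left(-30\right) - 6835 = - 22 \cdot 5 \left(- \frac{1}{6}\right) \left(-30\right) - 6835 = \left(-22\right) \left(- \frac{5}{6}\right) \left(-30\right) - 6835 = \frac{55}{3} \left(-30\right) - 6835 = -550 - 6835 = -7385$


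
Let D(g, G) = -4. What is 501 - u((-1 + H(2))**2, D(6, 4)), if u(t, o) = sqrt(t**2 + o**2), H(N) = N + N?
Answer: 501 - sqrt(97) ≈ 491.15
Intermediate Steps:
H(N) = 2*N
u(t, o) = sqrt(o**2 + t**2)
501 - u((-1 + H(2))**2, D(6, 4)) = 501 - sqrt((-4)**2 + ((-1 + 2*2)**2)**2) = 501 - sqrt(16 + ((-1 + 4)**2)**2) = 501 - sqrt(16 + (3**2)**2) = 501 - sqrt(16 + 9**2) = 501 - sqrt(16 + 81) = 501 - sqrt(97)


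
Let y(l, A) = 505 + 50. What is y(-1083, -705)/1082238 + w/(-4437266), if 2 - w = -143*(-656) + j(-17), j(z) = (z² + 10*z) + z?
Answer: 17348914789/800362980218 ≈ 0.021676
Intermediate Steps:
y(l, A) = 555
j(z) = z² + 11*z
w = -93908 (w = 2 - (-143*(-656) - 17*(11 - 17)) = 2 - (93808 - 17*(-6)) = 2 - (93808 + 102) = 2 - 1*93910 = 2 - 93910 = -93908)
y(-1083, -705)/1082238 + w/(-4437266) = 555/1082238 - 93908/(-4437266) = 555*(1/1082238) - 93908*(-1/4437266) = 185/360746 + 46954/2218633 = 17348914789/800362980218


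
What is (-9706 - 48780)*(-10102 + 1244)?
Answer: 518068988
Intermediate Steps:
(-9706 - 48780)*(-10102 + 1244) = -58486*(-8858) = 518068988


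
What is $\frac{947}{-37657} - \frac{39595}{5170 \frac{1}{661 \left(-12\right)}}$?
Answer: $\frac{1182683645779}{19468669} \approx 60748.0$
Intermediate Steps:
$\frac{947}{-37657} - \frac{39595}{5170 \frac{1}{661 \left(-12\right)}} = 947 \left(- \frac{1}{37657}\right) - \frac{39595}{5170 \frac{1}{-7932}} = - \frac{947}{37657} - \frac{39595}{5170 \left(- \frac{1}{7932}\right)} = - \frac{947}{37657} - \frac{39595}{- \frac{2585}{3966}} = - \frac{947}{37657} - - \frac{31406754}{517} = - \frac{947}{37657} + \frac{31406754}{517} = \frac{1182683645779}{19468669}$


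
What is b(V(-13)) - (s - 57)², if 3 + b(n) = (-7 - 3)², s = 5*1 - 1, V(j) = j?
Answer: -2712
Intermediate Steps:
s = 4 (s = 5 - 1 = 4)
b(n) = 97 (b(n) = -3 + (-7 - 3)² = -3 + (-10)² = -3 + 100 = 97)
b(V(-13)) - (s - 57)² = 97 - (4 - 57)² = 97 - 1*(-53)² = 97 - 1*2809 = 97 - 2809 = -2712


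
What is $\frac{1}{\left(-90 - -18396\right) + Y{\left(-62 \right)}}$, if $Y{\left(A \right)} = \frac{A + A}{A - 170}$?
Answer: $\frac{58}{1061779} \approx 5.4625 \cdot 10^{-5}$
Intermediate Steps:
$Y{\left(A \right)} = \frac{2 A}{-170 + A}$
$\frac{1}{\left(-90 - -18396\right) + Y{\left(-62 \right)}} = \frac{1}{\left(-90 - -18396\right) + 2 \left(-62\right) \frac{1}{-170 - 62}} = \frac{1}{\left(-90 + 18396\right) + 2 \left(-62\right) \frac{1}{-232}} = \frac{1}{18306 + 2 \left(-62\right) \left(- \frac{1}{232}\right)} = \frac{1}{18306 + \frac{31}{58}} = \frac{1}{\frac{1061779}{58}} = \frac{58}{1061779}$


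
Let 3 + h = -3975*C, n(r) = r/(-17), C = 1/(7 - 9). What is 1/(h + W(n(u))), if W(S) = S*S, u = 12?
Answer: 578/1147329 ≈ 0.00050378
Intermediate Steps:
C = -½ (C = 1/(-2) = -½ ≈ -0.50000)
n(r) = -r/17 (n(r) = r*(-1/17) = -r/17)
W(S) = S²
h = 3969/2 (h = -3 - 3975*(-½) = -3 + 3975/2 = 3969/2 ≈ 1984.5)
1/(h + W(n(u))) = 1/(3969/2 + (-1/17*12)²) = 1/(3969/2 + (-12/17)²) = 1/(3969/2 + 144/289) = 1/(1147329/578) = 578/1147329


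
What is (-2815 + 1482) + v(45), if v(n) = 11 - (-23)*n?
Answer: -287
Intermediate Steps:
v(n) = 11 + 23*n
(-2815 + 1482) + v(45) = (-2815 + 1482) + (11 + 23*45) = -1333 + (11 + 1035) = -1333 + 1046 = -287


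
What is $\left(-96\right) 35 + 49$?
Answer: $-3311$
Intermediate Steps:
$\left(-96\right) 35 + 49 = -3360 + 49 = -3311$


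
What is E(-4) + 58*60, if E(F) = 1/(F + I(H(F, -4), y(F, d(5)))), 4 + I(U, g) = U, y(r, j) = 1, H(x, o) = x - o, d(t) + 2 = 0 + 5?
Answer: 27839/8 ≈ 3479.9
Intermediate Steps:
d(t) = 3 (d(t) = -2 + (0 + 5) = -2 + 5 = 3)
I(U, g) = -4 + U
E(F) = 1/(2*F) (E(F) = 1/(F + (-4 + (F - 1*(-4)))) = 1/(F + (-4 + (F + 4))) = 1/(F + (-4 + (4 + F))) = 1/(F + F) = 1/(2*F))
E(-4) + 58*60 = (½)/(-4) + 58*60 = (½)*(-¼) + 3480 = -⅛ + 3480 = 27839/8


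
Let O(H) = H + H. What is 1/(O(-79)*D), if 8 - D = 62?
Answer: 1/8532 ≈ 0.00011721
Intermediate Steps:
D = -54 (D = 8 - 1*62 = 8 - 62 = -54)
O(H) = 2*H
1/(O(-79)*D) = 1/((2*(-79))*(-54)) = 1/(-158*(-54)) = 1/8532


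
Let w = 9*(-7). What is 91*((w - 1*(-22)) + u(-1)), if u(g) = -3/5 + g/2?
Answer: -38311/10 ≈ -3831.1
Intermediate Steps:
w = -63
u(g) = -⅗ + g/2 (u(g) = -3*⅕ + g*(½) = -⅗ + g/2)
91*((w - 1*(-22)) + u(-1)) = 91*((-63 - 1*(-22)) + (-⅗ + (½)*(-1))) = 91*((-63 + 22) + (-⅗ - ½)) = 91*(-41 - 11/10) = 91*(-421/10) = -38311/10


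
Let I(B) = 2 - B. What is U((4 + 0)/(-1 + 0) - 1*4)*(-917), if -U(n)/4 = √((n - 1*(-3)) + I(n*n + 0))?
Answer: 3668*I*√67 ≈ 30024.0*I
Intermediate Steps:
U(n) = -4*√(5 + n - n²) (U(n) = -4*√((n - 1*(-3)) + (2 - (n*n + 0))) = -4*√((n + 3) + (2 - (n² + 0))) = -4*√((3 + n) + (2 - n²)) = -4*√(5 + n - n²))
U((4 + 0)/(-1 + 0) - 1*4)*(-917) = -4*√(5 + ((4 + 0)/(-1 + 0) - 1*4) - ((4 + 0)/(-1 + 0) - 1*4)²)*(-917) = -4*√(5 + (4/(-1) - 4) - (4/(-1) - 4)²)*(-917) = -4*√(5 + (4*(-1) - 4) - (4*(-1) - 4)²)*(-917) = -4*√(5 + (-4 - 4) - (-4 - 4)²)*(-917) = -4*√(5 - 8 - 1*(-8)²)*(-917) = -4*√(5 - 8 - 1*64)*(-917) = -4*√(5 - 8 - 64)*(-917) = -4*I*√67*(-917) = 3668*I*√67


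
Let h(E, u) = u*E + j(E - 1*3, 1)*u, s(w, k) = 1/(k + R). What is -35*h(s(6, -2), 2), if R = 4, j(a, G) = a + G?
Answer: 70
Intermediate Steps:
j(a, G) = G + a
s(w, k) = 1/(4 + k) (s(w, k) = 1/(k + 4) = 1/(4 + k))
h(E, u) = E*u + u*(-2 + E) (h(E, u) = u*E + (1 + (E - 1*3))*u = E*u + (1 + (E - 3))*u = E*u + (1 + (-3 + E))*u = E*u + (-2 + E)*u = E*u + u*(-2 + E))
-35*h(s(6, -2), 2) = -70*2*(-1 + 1/(4 - 2)) = -70*2*(-1 + 1/2) = -70*2*(-1 + ½) = -70*2*(-1)/2 = -35*(-2) = 70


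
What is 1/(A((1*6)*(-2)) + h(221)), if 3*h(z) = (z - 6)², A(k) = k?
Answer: 3/46189 ≈ 6.4951e-5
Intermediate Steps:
h(z) = (-6 + z)²/3 (h(z) = (z - 6)²/3 = (-6 + z)²/3)
1/(A((1*6)*(-2)) + h(221)) = 1/((1*6)*(-2) + (-6 + 221)²/3) = 1/(6*(-2) + (⅓)*215²) = 1/(-12 + (⅓)*46225) = 1/(-12 + 46225/3) = 1/(46189/3) = 3/46189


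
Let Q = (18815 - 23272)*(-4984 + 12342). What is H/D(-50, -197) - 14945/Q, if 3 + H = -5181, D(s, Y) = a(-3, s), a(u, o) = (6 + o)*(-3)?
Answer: -14167105397/360740666 ≈ -39.272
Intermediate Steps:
a(u, o) = -18 - 3*o
D(s, Y) = -18 - 3*s
H = -5184 (H = -3 - 5181 = -5184)
Q = -32794606 (Q = -4457*7358 = -32794606)
H/D(-50, -197) - 14945/Q = -5184/(-18 - 3*(-50)) - 14945/(-32794606) = -5184/(-18 + 150) - 14945*(-1/32794606) = -5184/132 + 14945/32794606 = -5184*1/132 + 14945/32794606 = -432/11 + 14945/32794606 = -14167105397/360740666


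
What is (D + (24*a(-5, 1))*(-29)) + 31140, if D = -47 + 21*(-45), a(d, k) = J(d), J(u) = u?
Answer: 33628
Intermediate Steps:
a(d, k) = d
D = -992 (D = -47 - 945 = -992)
(D + (24*a(-5, 1))*(-29)) + 31140 = (-992 + (24*(-5))*(-29)) + 31140 = (-992 - 120*(-29)) + 31140 = (-992 + 3480) + 31140 = 2488 + 31140 = 33628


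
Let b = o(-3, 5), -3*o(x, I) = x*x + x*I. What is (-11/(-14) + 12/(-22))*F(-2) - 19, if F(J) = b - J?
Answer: -1389/77 ≈ -18.039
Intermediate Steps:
o(x, I) = -x²/3 - I*x/3 (o(x, I) = -(x*x + x*I)/3 = -(x² + I*x)/3 = -x²/3 - I*x/3)
b = 2 (b = -⅓*(-3)*(5 - 3) = -⅓*(-3)*2 = 2)
F(J) = 2 - J
(-11/(-14) + 12/(-22))*F(-2) - 19 = (-11/(-14) + 12/(-22))*(2 - 1*(-2)) - 19 = (-11*(-1/14) + 12*(-1/22))*(2 + 2) - 19 = (11/14 - 6/11)*4 - 19 = (37/154)*4 - 19 = 74/77 - 19 = -1389/77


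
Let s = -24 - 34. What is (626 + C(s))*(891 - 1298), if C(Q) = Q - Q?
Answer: -254782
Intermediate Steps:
s = -58
C(Q) = 0
(626 + C(s))*(891 - 1298) = (626 + 0)*(891 - 1298) = 626*(-407) = -254782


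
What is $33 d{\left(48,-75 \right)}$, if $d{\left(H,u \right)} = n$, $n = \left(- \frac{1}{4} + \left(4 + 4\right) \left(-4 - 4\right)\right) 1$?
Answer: $- \frac{8481}{4} \approx -2120.3$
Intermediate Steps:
$n = - \frac{257}{4}$ ($n = \left(\left(-1\right) \frac{1}{4} + 8 \left(-8\right)\right) 1 = \left(- \frac{1}{4} - 64\right) 1 = \left(- \frac{257}{4}\right) 1 = - \frac{257}{4} \approx -64.25$)
$d{\left(H,u \right)} = - \frac{257}{4}$
$33 d{\left(48,-75 \right)} = 33 \left(- \frac{257}{4}\right) = - \frac{8481}{4}$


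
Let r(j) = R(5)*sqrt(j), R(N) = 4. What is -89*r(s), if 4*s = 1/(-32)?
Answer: -89*I*sqrt(2)/4 ≈ -31.466*I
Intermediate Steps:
s = -1/128 (s = (1/4)/(-32) = (1/4)*(-1/32) = -1/128 ≈ -0.0078125)
r(j) = 4*sqrt(j)
-89*r(s) = -356*sqrt(-1/128) = -356*I*sqrt(2)/16 = -89*I*sqrt(2)/4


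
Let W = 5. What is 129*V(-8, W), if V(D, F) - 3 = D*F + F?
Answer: -4128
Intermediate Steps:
V(D, F) = 3 + F + D*F (V(D, F) = 3 + (D*F + F) = 3 + (F + D*F) = 3 + F + D*F)
129*V(-8, W) = 129*(3 + 5 - 8*5) = 129*(3 + 5 - 40) = 129*(-32) = -4128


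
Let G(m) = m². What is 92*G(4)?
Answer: 1472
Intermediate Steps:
92*G(4) = 92*4² = 92*16 = 1472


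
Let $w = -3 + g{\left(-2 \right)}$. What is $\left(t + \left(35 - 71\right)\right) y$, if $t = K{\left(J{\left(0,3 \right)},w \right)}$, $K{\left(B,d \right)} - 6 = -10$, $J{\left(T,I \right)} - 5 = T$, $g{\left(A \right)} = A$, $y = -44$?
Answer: $1760$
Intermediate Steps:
$J{\left(T,I \right)} = 5 + T$
$w = -5$ ($w = -3 - 2 = -5$)
$K{\left(B,d \right)} = -4$ ($K{\left(B,d \right)} = 6 - 10 = -4$)
$t = -4$
$\left(t + \left(35 - 71\right)\right) y = \left(-4 + \left(35 - 71\right)\right) \left(-44\right) = \left(-4 - 36\right) \left(-44\right) = \left(-40\right) \left(-44\right) = 1760$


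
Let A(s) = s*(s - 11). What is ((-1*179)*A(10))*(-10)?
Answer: -17900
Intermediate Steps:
A(s) = s*(-11 + s)
((-1*179)*A(10))*(-10) = ((-1*179)*(10*(-11 + 10)))*(-10) = -1790*(-1)*(-10) = -179*(-10)*(-10) = 1790*(-10) = -17900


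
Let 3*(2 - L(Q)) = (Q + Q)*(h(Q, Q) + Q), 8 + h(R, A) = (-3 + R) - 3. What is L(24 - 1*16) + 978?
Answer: 2908/3 ≈ 969.33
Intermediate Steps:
h(R, A) = -14 + R (h(R, A) = -8 + ((-3 + R) - 3) = -8 + (-6 + R) = -14 + R)
L(Q) = 2 - 2*Q*(-14 + 2*Q)/3 (L(Q) = 2 - (Q + Q)*((-14 + Q) + Q)/3 = 2 - 2*Q*(-14 + 2*Q)/3)
L(24 - 1*16) + 978 = (2 - 4*(24 - 1*16)²/3 + 28*(24 - 1*16)/3) + 978 = (2 - 4*(24 - 16)²/3 + 28*(24 - 16)/3) + 978 = (2 - 4/3*8² + (28/3)*8) + 978 = (2 - 4/3*64 + 224/3) + 978 = (2 - 256/3 + 224/3) + 978 = -26/3 + 978 = 2908/3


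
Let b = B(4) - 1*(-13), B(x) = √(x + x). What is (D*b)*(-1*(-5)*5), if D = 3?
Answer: 975 + 150*√2 ≈ 1187.1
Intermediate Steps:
B(x) = √2*√x (B(x) = √(2*x) = √2*√x)
b = 13 + 2*√2 (b = √2*√4 - 1*(-13) = √2*2 + 13 = 2*√2 + 13 = 13 + 2*√2 ≈ 15.828)
(D*b)*(-1*(-5)*5) = (3*(13 + 2*√2))*(-1*(-5)*5) = (39 + 6*√2)*(5*5) = (39 + 6*√2)*25 = 975 + 150*√2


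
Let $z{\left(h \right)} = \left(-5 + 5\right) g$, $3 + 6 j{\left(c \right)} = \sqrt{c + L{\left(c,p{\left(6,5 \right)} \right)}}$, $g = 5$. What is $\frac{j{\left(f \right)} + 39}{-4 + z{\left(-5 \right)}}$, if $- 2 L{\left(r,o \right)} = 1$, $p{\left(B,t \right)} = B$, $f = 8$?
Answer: $- \frac{77}{8} - \frac{\sqrt{30}}{48} \approx -9.7391$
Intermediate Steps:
$L{\left(r,o \right)} = - \frac{1}{2}$ ($L{\left(r,o \right)} = \left(- \frac{1}{2}\right) 1 = - \frac{1}{2}$)
$j{\left(c \right)} = - \frac{1}{2} + \frac{\sqrt{- \frac{1}{2} + c}}{6}$ ($j{\left(c \right)} = - \frac{1}{2} + \frac{\sqrt{c - \frac{1}{2}}}{6} = - \frac{1}{2} + \frac{\sqrt{- \frac{1}{2} + c}}{6}$)
$z{\left(h \right)} = 0$ ($z{\left(h \right)} = \left(-5 + 5\right) 5 = 0 \cdot 5 = 0$)
$\frac{j{\left(f \right)} + 39}{-4 + z{\left(-5 \right)}} = \frac{\left(- \frac{1}{2} + \frac{\sqrt{-2 + 4 \cdot 8}}{12}\right) + 39}{-4 + 0} = \frac{\left(- \frac{1}{2} + \frac{\sqrt{-2 + 32}}{12}\right) + 39}{-4} = \left(\left(- \frac{1}{2} + \frac{\sqrt{30}}{12}\right) + 39\right) \left(- \frac{1}{4}\right) = \left(\frac{77}{2} + \frac{\sqrt{30}}{12}\right) \left(- \frac{1}{4}\right) = - \frac{77}{8} - \frac{\sqrt{30}}{48}$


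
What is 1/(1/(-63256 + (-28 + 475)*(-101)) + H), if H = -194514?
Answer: -108403/21085901143 ≈ -5.1410e-6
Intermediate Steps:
1/(1/(-63256 + (-28 + 475)*(-101)) + H) = 1/(1/(-63256 + (-28 + 475)*(-101)) - 194514) = 1/(1/(-63256 + 447*(-101)) - 194514) = 1/(1/(-63256 - 45147) - 194514) = 1/(1/(-108403) - 194514) = 1/(-1/108403 - 194514) = 1/(-21085901143/108403) = -108403/21085901143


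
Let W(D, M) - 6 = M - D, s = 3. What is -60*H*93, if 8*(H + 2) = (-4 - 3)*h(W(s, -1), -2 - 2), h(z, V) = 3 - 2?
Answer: 32085/2 ≈ 16043.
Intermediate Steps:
W(D, M) = 6 + M - D (W(D, M) = 6 + (M - D) = 6 + M - D)
h(z, V) = 1
H = -23/8 (H = -2 + ((-4 - 3)*1)/8 = -2 + (-7*1)/8 = -2 + (⅛)*(-7) = -2 - 7/8 = -23/8 ≈ -2.8750)
-60*H*93 = -60*(-23/8)*93 = (345/2)*93 = 32085/2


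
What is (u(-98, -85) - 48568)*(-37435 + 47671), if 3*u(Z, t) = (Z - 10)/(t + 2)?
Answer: -41262421488/83 ≈ -4.9714e+8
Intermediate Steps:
u(Z, t) = (-10 + Z)/(3*(2 + t)) (u(Z, t) = ((Z - 10)/(t + 2))/3 = ((-10 + Z)/(2 + t))/3 = (-10 + Z)/(3*(2 + t)))
(u(-98, -85) - 48568)*(-37435 + 47671) = ((-10 - 98)/(3*(2 - 85)) - 48568)*(-37435 + 47671) = ((1/3)*(-108)/(-83) - 48568)*10236 = ((1/3)*(-1/83)*(-108) - 48568)*10236 = (36/83 - 48568)*10236 = -4031108/83*10236 = -41262421488/83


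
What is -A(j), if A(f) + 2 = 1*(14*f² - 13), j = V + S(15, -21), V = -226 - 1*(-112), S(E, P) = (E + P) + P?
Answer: -278319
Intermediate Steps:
S(E, P) = E + 2*P
V = -114 (V = -226 + 112 = -114)
j = -141 (j = -114 + (15 + 2*(-21)) = -114 + (15 - 42) = -114 - 27 = -141)
A(f) = -15 + 14*f² (A(f) = -2 + 1*(14*f² - 13) = -2 + 1*(-13 + 14*f²) = -2 + (-13 + 14*f²) = -15 + 14*f²)
-A(j) = -(-15 + 14*(-141)²) = -(-15 + 14*19881) = -(-15 + 278334) = -1*278319 = -278319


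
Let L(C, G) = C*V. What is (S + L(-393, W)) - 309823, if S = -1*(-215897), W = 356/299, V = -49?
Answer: -74669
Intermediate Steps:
W = 356/299 (W = 356*(1/299) = 356/299 ≈ 1.1906)
L(C, G) = -49*C (L(C, G) = C*(-49) = -49*C)
S = 215897
(S + L(-393, W)) - 309823 = (215897 - 49*(-393)) - 309823 = (215897 + 19257) - 309823 = 235154 - 309823 = -74669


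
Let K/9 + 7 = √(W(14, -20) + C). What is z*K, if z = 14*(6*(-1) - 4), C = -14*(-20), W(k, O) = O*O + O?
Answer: 8820 - 2520*√165 ≈ -23550.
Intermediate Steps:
W(k, O) = O + O² (W(k, O) = O² + O = O + O²)
C = 280
K = -63 + 18*√165 (K = -63 + 9*√(-20*(1 - 20) + 280) = -63 + 9*√(-20*(-19) + 280) = -63 + 9*√(380 + 280) = -63 + 9*√660 = -63 + 9*(2*√165) = -63 + 18*√165 ≈ 168.21)
z = -140 (z = 14*(-6 - 4) = 14*(-10) = -140)
z*K = -140*(-63 + 18*√165) = 8820 - 2520*√165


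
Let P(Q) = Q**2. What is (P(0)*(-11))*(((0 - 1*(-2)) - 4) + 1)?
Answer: 0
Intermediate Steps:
(P(0)*(-11))*(((0 - 1*(-2)) - 4) + 1) = (0**2*(-11))*(((0 - 1*(-2)) - 4) + 1) = (0*(-11))*(((0 + 2) - 4) + 1) = 0*((2 - 4) + 1) = 0*(-2 + 1) = 0*(-1) = 0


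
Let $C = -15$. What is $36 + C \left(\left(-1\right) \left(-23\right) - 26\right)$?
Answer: $81$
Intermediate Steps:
$36 + C \left(\left(-1\right) \left(-23\right) - 26\right) = 36 - 15 \left(\left(-1\right) \left(-23\right) - 26\right) = 36 - 15 \left(23 - 26\right) = 36 - -45 = 36 + 45 = 81$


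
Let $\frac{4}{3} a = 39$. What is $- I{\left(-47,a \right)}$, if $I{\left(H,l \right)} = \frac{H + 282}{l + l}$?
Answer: $- \frac{470}{117} \approx -4.0171$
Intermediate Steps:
$a = \frac{117}{4}$ ($a = \frac{3}{4} \cdot 39 = \frac{117}{4} \approx 29.25$)
$I{\left(H,l \right)} = \frac{282 + H}{2 l}$
$- I{\left(-47,a \right)} = - \frac{282 - 47}{2 \cdot \frac{117}{4}} = - \frac{4 \cdot 235}{2 \cdot 117} = \left(-1\right) \frac{470}{117} = - \frac{470}{117}$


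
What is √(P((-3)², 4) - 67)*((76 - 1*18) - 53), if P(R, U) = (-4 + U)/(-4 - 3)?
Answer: 5*I*√67 ≈ 40.927*I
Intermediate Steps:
P(R, U) = 4/7 - U/7 (P(R, U) = (-4 + U)/(-7) = (-4 + U)*(-⅐) = 4/7 - U/7)
√(P((-3)², 4) - 67)*((76 - 1*18) - 53) = √((4/7 - ⅐*4) - 67)*((76 - 1*18) - 53) = √((4/7 - 4/7) - 67)*((76 - 18) - 53) = √(0 - 67)*(58 - 53) = √(-67)*5 = (I*√67)*5 = 5*I*√67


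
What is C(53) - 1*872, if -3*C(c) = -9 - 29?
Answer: -2578/3 ≈ -859.33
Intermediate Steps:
C(c) = 38/3 (C(c) = -(-9 - 29)/3 = -⅓*(-38) = 38/3)
C(53) - 1*872 = 38/3 - 1*872 = 38/3 - 872 = -2578/3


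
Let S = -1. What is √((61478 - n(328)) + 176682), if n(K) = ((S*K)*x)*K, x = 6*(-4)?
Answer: 4*I*√146491 ≈ 1531.0*I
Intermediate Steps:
x = -24
n(K) = 24*K² (n(K) = (-K*(-24))*K = (24*K)*K = 24*K²)
√((61478 - n(328)) + 176682) = √((61478 - 24*328²) + 176682) = √((61478 - 24*107584) + 176682) = √((61478 - 1*2582016) + 176682) = √((61478 - 2582016) + 176682) = √(-2520538 + 176682) = √(-2343856) = 4*I*√146491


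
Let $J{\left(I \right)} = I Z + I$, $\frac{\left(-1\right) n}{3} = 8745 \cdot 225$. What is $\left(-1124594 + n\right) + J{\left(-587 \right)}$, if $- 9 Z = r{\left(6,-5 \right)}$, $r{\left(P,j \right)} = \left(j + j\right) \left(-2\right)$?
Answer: $- \frac{63240764}{9} \approx -7.0268 \cdot 10^{6}$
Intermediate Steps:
$r{\left(P,j \right)} = - 4 j$ ($r{\left(P,j \right)} = 2 j \left(-2\right) = - 4 j$)
$n = -5902875$ ($n = - 3 \cdot 8745 \cdot 225 = \left(-3\right) 1967625 = -5902875$)
$Z = - \frac{20}{9}$ ($Z = - \frac{\left(-4\right) \left(-5\right)}{9} = \left(- \frac{1}{9}\right) 20 = - \frac{20}{9} \approx -2.2222$)
$J{\left(I \right)} = - \frac{11 I}{9}$ ($J{\left(I \right)} = I \left(- \frac{20}{9}\right) + I = - \frac{20 I}{9} + I = - \frac{11 I}{9}$)
$\left(-1124594 + n\right) + J{\left(-587 \right)} = \left(-1124594 - 5902875\right) - - \frac{6457}{9} = -7027469 + \frac{6457}{9} = - \frac{63240764}{9}$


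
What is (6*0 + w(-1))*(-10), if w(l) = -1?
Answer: 10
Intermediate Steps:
(6*0 + w(-1))*(-10) = (6*0 - 1)*(-10) = (0 - 1)*(-10) = -1*(-10) = 10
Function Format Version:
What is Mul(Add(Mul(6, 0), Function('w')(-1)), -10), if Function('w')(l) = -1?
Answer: 10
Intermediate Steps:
Mul(Add(Mul(6, 0), Function('w')(-1)), -10) = Mul(Add(Mul(6, 0), -1), -10) = Mul(Add(0, -1), -10) = Mul(-1, -10) = 10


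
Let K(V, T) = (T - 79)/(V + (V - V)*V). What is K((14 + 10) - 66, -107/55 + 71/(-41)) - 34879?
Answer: -3303203653/94710 ≈ -34877.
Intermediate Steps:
K(V, T) = (-79 + T)/V (K(V, T) = (-79 + T)/(V + 0*V) = (-79 + T)/(V + 0) = (-79 + T)/V)
K((14 + 10) - 66, -107/55 + 71/(-41)) - 34879 = (-79 + (-107/55 + 71/(-41)))/((14 + 10) - 66) - 34879 = (-79 + (-107*1/55 + 71*(-1/41)))/(24 - 66) - 34879 = (-79 + (-107/55 - 71/41))/(-42) - 34879 = -(-79 - 8292/2255)/42 - 34879 = -1/42*(-186437/2255) - 34879 = 186437/94710 - 34879 = -3303203653/94710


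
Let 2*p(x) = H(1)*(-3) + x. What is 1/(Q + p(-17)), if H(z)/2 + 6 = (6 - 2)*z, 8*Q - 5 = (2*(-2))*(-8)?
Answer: 8/17 ≈ 0.47059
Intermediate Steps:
Q = 37/8 (Q = 5/8 + ((2*(-2))*(-8))/8 = 5/8 + (-4*(-8))/8 = 5/8 + (⅛)*32 = 5/8 + 4 = 37/8 ≈ 4.6250)
H(z) = -12 + 8*z (H(z) = -12 + 2*((6 - 2)*z) = -12 + 2*(4*z) = -12 + 8*z)
p(x) = 6 + x/2 (p(x) = ((-12 + 8*1)*(-3) + x)/2 = ((-12 + 8)*(-3) + x)/2 = (-4*(-3) + x)/2 = (12 + x)/2 = 6 + x/2)
1/(Q + p(-17)) = 1/(37/8 + (6 + (½)*(-17))) = 1/(37/8 + (6 - 17/2)) = 1/(37/8 - 5/2) = 1/(17/8) = 8/17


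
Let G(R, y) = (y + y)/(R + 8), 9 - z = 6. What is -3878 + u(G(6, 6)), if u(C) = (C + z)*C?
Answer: -189860/49 ≈ -3874.7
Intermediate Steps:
z = 3 (z = 9 - 1*6 = 9 - 6 = 3)
G(R, y) = 2*y/(8 + R) (G(R, y) = (2*y)/(8 + R) = 2*y/(8 + R))
u(C) = C*(3 + C) (u(C) = (C + 3)*C = (3 + C)*C = C*(3 + C))
-3878 + u(G(6, 6)) = -3878 + (2*6/(8 + 6))*(3 + 2*6/(8 + 6)) = -3878 + (2*6/14)*(3 + 2*6/14) = -3878 + (2*6*(1/14))*(3 + 2*6*(1/14)) = -3878 + 6*(3 + 6/7)/7 = -3878 + (6/7)*(27/7) = -3878 + 162/49 = -189860/49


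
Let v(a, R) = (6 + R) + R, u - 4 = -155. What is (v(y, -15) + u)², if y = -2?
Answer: 30625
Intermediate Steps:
u = -151 (u = 4 - 155 = -151)
v(a, R) = 6 + 2*R
(v(y, -15) + u)² = ((6 + 2*(-15)) - 151)² = ((6 - 30) - 151)² = (-24 - 151)² = (-175)² = 30625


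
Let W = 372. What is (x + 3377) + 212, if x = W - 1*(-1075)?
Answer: 5036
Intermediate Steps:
x = 1447 (x = 372 - 1*(-1075) = 372 + 1075 = 1447)
(x + 3377) + 212 = (1447 + 3377) + 212 = 4824 + 212 = 5036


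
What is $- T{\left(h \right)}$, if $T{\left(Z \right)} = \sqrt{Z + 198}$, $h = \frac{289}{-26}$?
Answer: $- \frac{\sqrt{126334}}{26} \approx -13.671$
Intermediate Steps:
$h = - \frac{289}{26}$ ($h = 289 \left(- \frac{1}{26}\right) = - \frac{289}{26} \approx -11.115$)
$T{\left(Z \right)} = \sqrt{198 + Z}$
$- T{\left(h \right)} = - \sqrt{198 - \frac{289}{26}} = - \sqrt{\frac{4859}{26}} = - \frac{\sqrt{126334}}{26}$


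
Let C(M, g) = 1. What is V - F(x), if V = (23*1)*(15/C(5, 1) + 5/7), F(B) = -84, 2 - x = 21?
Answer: 3118/7 ≈ 445.43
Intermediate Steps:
x = -19 (x = 2 - 1*21 = 2 - 21 = -19)
V = 2530/7 (V = (23*1)*(15/1 + 5/7) = 23*(15*1 + 5*(⅐)) = 23*(15 + 5/7) = 23*(110/7) = 2530/7 ≈ 361.43)
V - F(x) = 2530/7 - 1*(-84) = 2530/7 + 84 = 3118/7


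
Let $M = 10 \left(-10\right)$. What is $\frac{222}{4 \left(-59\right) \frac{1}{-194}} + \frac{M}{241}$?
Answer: $\frac{2588947}{14219} \approx 182.08$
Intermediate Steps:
$M = -100$
$\frac{222}{4 \left(-59\right) \frac{1}{-194}} + \frac{M}{241} = \frac{222}{4 \left(-59\right) \frac{1}{-194}} - \frac{100}{241} = \frac{222}{\left(-236\right) \left(- \frac{1}{194}\right)} - \frac{100}{241} = \frac{222}{\frac{118}{97}} - \frac{100}{241} = 222 \cdot \frac{97}{118} - \frac{100}{241} = \frac{10767}{59} - \frac{100}{241} = \frac{2588947}{14219}$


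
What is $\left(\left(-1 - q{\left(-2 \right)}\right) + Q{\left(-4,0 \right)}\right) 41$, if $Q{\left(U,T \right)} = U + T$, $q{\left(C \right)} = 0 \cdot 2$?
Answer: $-205$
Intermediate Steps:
$q{\left(C \right)} = 0$
$Q{\left(U,T \right)} = T + U$
$\left(\left(-1 - q{\left(-2 \right)}\right) + Q{\left(-4,0 \right)}\right) 41 = \left(\left(-1 - 0\right) + \left(0 - 4\right)\right) 41 = \left(\left(-1 + 0\right) - 4\right) 41 = \left(-1 - 4\right) 41 = \left(-5\right) 41 = -205$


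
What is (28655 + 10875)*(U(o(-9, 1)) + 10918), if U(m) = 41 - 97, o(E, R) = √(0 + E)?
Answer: 429374860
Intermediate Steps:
o(E, R) = √E
U(m) = -56
(28655 + 10875)*(U(o(-9, 1)) + 10918) = (28655 + 10875)*(-56 + 10918) = 39530*10862 = 429374860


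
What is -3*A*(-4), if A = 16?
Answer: 192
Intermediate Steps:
-3*A*(-4) = -3*16*(-4) = -48*(-4) = 192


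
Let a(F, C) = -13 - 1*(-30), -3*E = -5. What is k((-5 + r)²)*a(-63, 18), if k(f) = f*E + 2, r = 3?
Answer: 442/3 ≈ 147.33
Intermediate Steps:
E = 5/3 (E = -⅓*(-5) = 5/3 ≈ 1.6667)
a(F, C) = 17 (a(F, C) = -13 + 30 = 17)
k(f) = 2 + 5*f/3 (k(f) = f*(5/3) + 2 = 5*f/3 + 2 = 2 + 5*f/3)
k((-5 + r)²)*a(-63, 18) = (2 + 5*(-5 + 3)²/3)*17 = (2 + (5/3)*(-2)²)*17 = (2 + (5/3)*4)*17 = (2 + 20/3)*17 = (26/3)*17 = 442/3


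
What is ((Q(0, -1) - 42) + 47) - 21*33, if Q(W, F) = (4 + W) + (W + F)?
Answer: -685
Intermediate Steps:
Q(W, F) = 4 + F + 2*W (Q(W, F) = (4 + W) + (F + W) = 4 + F + 2*W)
((Q(0, -1) - 42) + 47) - 21*33 = (((4 - 1 + 2*0) - 42) + 47) - 21*33 = (((4 - 1 + 0) - 42) + 47) - 693 = ((3 - 42) + 47) - 693 = (-39 + 47) - 693 = 8 - 693 = -685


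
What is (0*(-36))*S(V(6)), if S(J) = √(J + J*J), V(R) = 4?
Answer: 0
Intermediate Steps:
S(J) = √(J + J²)
(0*(-36))*S(V(6)) = (0*(-36))*√(4*(1 + 4)) = 0*√(4*5) = 0*√20 = 0*(2*√5) = 0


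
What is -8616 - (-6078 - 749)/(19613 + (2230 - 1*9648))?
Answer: -105065293/12195 ≈ -8615.4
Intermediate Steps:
-8616 - (-6078 - 749)/(19613 + (2230 - 1*9648)) = -8616 - (-6827)/(19613 + (2230 - 9648)) = -8616 - (-6827)/(19613 - 7418) = -8616 - (-6827)/12195 = -8616 - 1*(-6827/12195) = -8616 + 6827/12195 = -105065293/12195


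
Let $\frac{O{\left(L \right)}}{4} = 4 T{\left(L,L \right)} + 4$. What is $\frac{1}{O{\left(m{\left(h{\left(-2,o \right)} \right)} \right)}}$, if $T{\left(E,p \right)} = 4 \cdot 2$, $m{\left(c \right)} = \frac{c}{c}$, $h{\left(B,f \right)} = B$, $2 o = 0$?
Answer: $\frac{1}{144} \approx 0.0069444$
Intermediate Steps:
$o = 0$ ($o = \frac{1}{2} \cdot 0 = 0$)
$m{\left(c \right)} = 1$
$T{\left(E,p \right)} = 8$
$O{\left(L \right)} = 144$ ($O{\left(L \right)} = 4 \left(4 \cdot 8 + 4\right) = 4 \left(32 + 4\right) = 4 \cdot 36 = 144$)
$\frac{1}{O{\left(m{\left(h{\left(-2,o \right)} \right)} \right)}} = \frac{1}{144}$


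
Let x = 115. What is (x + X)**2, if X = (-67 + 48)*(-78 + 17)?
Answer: 1623076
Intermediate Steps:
X = 1159 (X = -19*(-61) = 1159)
(x + X)**2 = (115 + 1159)**2 = 1274**2 = 1623076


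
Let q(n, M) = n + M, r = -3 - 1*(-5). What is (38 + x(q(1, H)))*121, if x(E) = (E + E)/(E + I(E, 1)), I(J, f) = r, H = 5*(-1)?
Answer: 5082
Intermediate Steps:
H = -5
r = 2 (r = -3 + 5 = 2)
q(n, M) = M + n
I(J, f) = 2
x(E) = 2*E/(2 + E) (x(E) = (E + E)/(E + 2) = (2*E)/(2 + E) = 2*E/(2 + E))
(38 + x(q(1, H)))*121 = (38 + 2*(-5 + 1)/(2 + (-5 + 1)))*121 = (38 + 2*(-4)/(2 - 4))*121 = (38 + 2*(-4)/(-2))*121 = (38 + 2*(-4)*(-½))*121 = (38 + 4)*121 = 42*121 = 5082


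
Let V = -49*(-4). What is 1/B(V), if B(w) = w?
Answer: 1/196 ≈ 0.0051020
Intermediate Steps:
V = 196
1/B(V) = 1/196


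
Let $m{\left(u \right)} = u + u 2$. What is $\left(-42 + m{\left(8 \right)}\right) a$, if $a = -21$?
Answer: $378$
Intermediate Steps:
$m{\left(u \right)} = 3 u$ ($m{\left(u \right)} = u + 2 u = 3 u$)
$\left(-42 + m{\left(8 \right)}\right) a = \left(-42 + 3 \cdot 8\right) \left(-21\right) = \left(-42 + 24\right) \left(-21\right) = \left(-18\right) \left(-21\right) = 378$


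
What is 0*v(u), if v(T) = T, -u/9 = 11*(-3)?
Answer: 0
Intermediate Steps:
u = 297 (u = -99*(-3) = -9*(-33) = 297)
0*v(u) = 0*297 = 0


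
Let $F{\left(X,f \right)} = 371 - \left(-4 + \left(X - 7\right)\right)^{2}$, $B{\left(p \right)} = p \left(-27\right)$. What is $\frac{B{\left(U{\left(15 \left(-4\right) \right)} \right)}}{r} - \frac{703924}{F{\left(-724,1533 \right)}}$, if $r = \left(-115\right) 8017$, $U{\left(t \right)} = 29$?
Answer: $\frac{324704478551}{248860547285} \approx 1.3048$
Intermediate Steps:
$B{\left(p \right)} = - 27 p$
$F{\left(X,f \right)} = 371 - \left(-11 + X\right)^{2}$ ($F{\left(X,f \right)} = 371 - \left(-4 + \left(-7 + X\right)\right)^{2} = 371 - \left(-11 + X\right)^{2}$)
$r = -921955$
$\frac{B{\left(U{\left(15 \left(-4\right) \right)} \right)}}{r} - \frac{703924}{F{\left(-724,1533 \right)}} = \frac{\left(-27\right) 29}{-921955} - \frac{703924}{371 - \left(-11 - 724\right)^{2}} = \left(-783\right) \left(- \frac{1}{921955}\right) - \frac{703924}{371 - \left(-735\right)^{2}} = \frac{783}{921955} - \frac{703924}{371 - 540225} = \frac{783}{921955} - \frac{703924}{-539854} = \frac{783}{921955} - - \frac{351962}{269927} = \frac{783}{921955} + \frac{351962}{269927} = \frac{324704478551}{248860547285}$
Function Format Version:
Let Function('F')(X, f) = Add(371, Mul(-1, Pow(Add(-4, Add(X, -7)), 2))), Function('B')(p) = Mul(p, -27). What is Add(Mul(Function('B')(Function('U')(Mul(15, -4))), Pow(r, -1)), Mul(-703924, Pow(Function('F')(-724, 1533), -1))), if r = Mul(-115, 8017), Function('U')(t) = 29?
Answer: Rational(324704478551, 248860547285) ≈ 1.3048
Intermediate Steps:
Function('B')(p) = Mul(-27, p)
Function('F')(X, f) = Add(371, Mul(-1, Pow(Add(-11, X), 2))) (Function('F')(X, f) = Add(371, Mul(-1, Pow(Add(-4, Add(-7, X)), 2))) = Add(371, Mul(-1, Pow(Add(-11, X), 2))))
r = -921955
Add(Mul(Function('B')(Function('U')(Mul(15, -4))), Pow(r, -1)), Mul(-703924, Pow(Function('F')(-724, 1533), -1))) = Add(Mul(Mul(-27, 29), Pow(-921955, -1)), Mul(-703924, Pow(Add(371, Mul(-1, Pow(Add(-11, -724), 2))), -1))) = Add(Mul(-783, Rational(-1, 921955)), Mul(-703924, Pow(Add(371, Mul(-1, Pow(-735, 2))), -1))) = Add(Rational(783, 921955), Mul(-703924, Pow(Add(371, Mul(-1, 540225)), -1))) = Add(Rational(783, 921955), Mul(-703924, Pow(Add(371, -540225), -1))) = Add(Rational(783, 921955), Mul(-703924, Pow(-539854, -1))) = Add(Rational(783, 921955), Mul(-703924, Rational(-1, 539854))) = Add(Rational(783, 921955), Rational(351962, 269927)) = Rational(324704478551, 248860547285)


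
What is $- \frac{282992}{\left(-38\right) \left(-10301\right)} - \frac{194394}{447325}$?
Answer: $- \frac{101341297486}{87550001675} \approx -1.1575$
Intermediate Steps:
$- \frac{282992}{\left(-38\right) \left(-10301\right)} - \frac{194394}{447325} = - \frac{282992}{391438} - \frac{194394}{447325} = \left(-282992\right) \frac{1}{391438} - \frac{194394}{447325} = - \frac{141496}{195719} - \frac{194394}{447325} = - \frac{101341297486}{87550001675}$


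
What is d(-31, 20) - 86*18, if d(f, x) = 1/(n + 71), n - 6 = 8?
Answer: -131579/85 ≈ -1548.0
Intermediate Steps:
n = 14 (n = 6 + 8 = 14)
d(f, x) = 1/85 (d(f, x) = 1/(14 + 71) = 1/85)
d(-31, 20) - 86*18 = 1/85 - 86*18 = 1/85 - 1*1548 = 1/85 - 1548 = -131579/85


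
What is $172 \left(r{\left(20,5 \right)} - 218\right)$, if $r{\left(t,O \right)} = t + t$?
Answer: $-30616$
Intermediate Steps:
$r{\left(t,O \right)} = 2 t$
$172 \left(r{\left(20,5 \right)} - 218\right) = 172 \left(2 \cdot 20 - 218\right) = 172 \left(40 - 218\right) = 172 \left(-178\right) = -30616$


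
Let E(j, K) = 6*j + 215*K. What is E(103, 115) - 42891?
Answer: -17548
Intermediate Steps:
E(103, 115) - 42891 = (6*103 + 215*115) - 42891 = (618 + 24725) - 42891 = 25343 - 42891 = -17548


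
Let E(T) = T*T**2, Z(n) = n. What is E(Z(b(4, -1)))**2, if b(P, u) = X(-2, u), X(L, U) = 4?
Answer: 4096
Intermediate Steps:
b(P, u) = 4
E(T) = T**3
E(Z(b(4, -1)))**2 = (4**3)**2 = 64**2 = 4096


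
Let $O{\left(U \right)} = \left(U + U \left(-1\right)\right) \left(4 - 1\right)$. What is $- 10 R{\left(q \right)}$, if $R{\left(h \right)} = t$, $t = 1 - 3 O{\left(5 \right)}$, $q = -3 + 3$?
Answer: $-10$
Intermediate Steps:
$q = 0$
$O{\left(U \right)} = 0$ ($O{\left(U \right)} = \left(U - U\right) 3 = 0 \cdot 3 = 0$)
$t = 1$ ($t = 1 - 0 = 1 + 0 = 1$)
$R{\left(h \right)} = 1$
$- 10 R{\left(q \right)} = \left(-10\right) 1 = -10$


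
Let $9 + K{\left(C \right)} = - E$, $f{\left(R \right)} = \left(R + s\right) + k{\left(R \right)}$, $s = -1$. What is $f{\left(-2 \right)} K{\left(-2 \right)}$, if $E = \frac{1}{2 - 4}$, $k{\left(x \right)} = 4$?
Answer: $- \frac{17}{2} \approx -8.5$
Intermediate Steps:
$f{\left(R \right)} = 3 + R$ ($f{\left(R \right)} = \left(R - 1\right) + 4 = \left(-1 + R\right) + 4 = 3 + R$)
$E = - \frac{1}{2}$ ($E = \frac{1}{-2} = - \frac{1}{2} \approx -0.5$)
$K{\left(C \right)} = - \frac{17}{2}$ ($K{\left(C \right)} = -9 - - \frac{1}{2} = -9 + \frac{1}{2} = - \frac{17}{2}$)
$f{\left(-2 \right)} K{\left(-2 \right)} = \left(3 - 2\right) \left(- \frac{17}{2}\right) = 1 \left(- \frac{17}{2}\right) = - \frac{17}{2}$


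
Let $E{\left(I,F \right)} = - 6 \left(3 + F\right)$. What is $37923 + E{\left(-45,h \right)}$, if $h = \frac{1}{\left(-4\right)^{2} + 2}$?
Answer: $\frac{113714}{3} \approx 37905.0$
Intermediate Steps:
$h = \frac{1}{18}$ ($h = \frac{1}{16 + 2} = \frac{1}{18} \approx 0.055556$)
$E{\left(I,F \right)} = -18 - 6 F$
$37923 + E{\left(-45,h \right)} = 37923 - \frac{55}{3} = \frac{113714}{3}$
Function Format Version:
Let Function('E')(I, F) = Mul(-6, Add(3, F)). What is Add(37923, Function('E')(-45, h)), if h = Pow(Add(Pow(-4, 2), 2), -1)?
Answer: Rational(113714, 3) ≈ 37905.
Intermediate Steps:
h = Rational(1, 18) (h = Pow(Add(16, 2), -1) = Pow(18, -1) = Rational(1, 18) ≈ 0.055556)
Function('E')(I, F) = Add(-18, Mul(-6, F))
Add(37923, Function('E')(-45, h)) = Add(37923, Add(-18, Mul(-6, Rational(1, 18)))) = Add(37923, Add(-18, Rational(-1, 3))) = Add(37923, Rational(-55, 3)) = Rational(113714, 3)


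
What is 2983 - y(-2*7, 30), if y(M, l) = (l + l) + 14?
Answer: 2909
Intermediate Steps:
y(M, l) = 14 + 2*l (y(M, l) = 2*l + 14 = 14 + 2*l)
2983 - y(-2*7, 30) = 2983 - (14 + 2*30) = 2983 - (14 + 60) = 2983 - 1*74 = 2983 - 74 = 2909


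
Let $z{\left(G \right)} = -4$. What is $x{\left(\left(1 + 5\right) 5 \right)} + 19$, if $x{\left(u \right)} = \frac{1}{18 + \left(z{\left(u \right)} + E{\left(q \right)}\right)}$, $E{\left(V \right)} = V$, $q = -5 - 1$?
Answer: $\frac{153}{8} \approx 19.125$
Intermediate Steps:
$q = -6$ ($q = -5 - 1 = -6$)
$x{\left(u \right)} = \frac{1}{8}$ ($x{\left(u \right)} = \frac{1}{18 - 10} = \frac{1}{8}$)
$x{\left(\left(1 + 5\right) 5 \right)} + 19 = \frac{1}{8} + 19 = \frac{153}{8}$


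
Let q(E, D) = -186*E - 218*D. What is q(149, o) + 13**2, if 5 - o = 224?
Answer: 20197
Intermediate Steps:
o = -219 (o = 5 - 1*224 = 5 - 224 = -219)
q(E, D) = -218*D - 186*E
q(149, o) + 13**2 = (-218*(-219) - 186*149) + 13**2 = (47742 - 27714) + 169 = 20028 + 169 = 20197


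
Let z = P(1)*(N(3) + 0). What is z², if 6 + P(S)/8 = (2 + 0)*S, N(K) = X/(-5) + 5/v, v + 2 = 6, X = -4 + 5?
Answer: 28224/25 ≈ 1129.0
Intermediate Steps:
X = 1
v = 4 (v = -2 + 6 = 4)
N(K) = 21/20 (N(K) = 1/(-5) + 5/4 = 1*(-⅕) + 5*(¼) = -⅕ + 5/4 = 21/20)
P(S) = -48 + 16*S (P(S) = -48 + 8*((2 + 0)*S) = -48 + 8*(2*S) = -48 + 16*S)
z = -168/5 (z = (-48 + 16*1)*(21/20 + 0) = (-48 + 16)*(21/20) = -32*21/20 = -168/5 ≈ -33.600)
z² = (-168/5)² = 28224/25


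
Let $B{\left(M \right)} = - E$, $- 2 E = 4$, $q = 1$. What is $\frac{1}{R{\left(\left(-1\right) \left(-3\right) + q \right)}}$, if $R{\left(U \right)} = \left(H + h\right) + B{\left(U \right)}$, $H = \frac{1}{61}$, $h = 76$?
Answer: $\frac{61}{4759} \approx 0.012818$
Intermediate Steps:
$E = -2$ ($E = \left(- \frac{1}{2}\right) 4 = -2$)
$H = \frac{1}{61} \approx 0.016393$
$B{\left(M \right)} = 2$ ($B{\left(M \right)} = \left(-1\right) \left(-2\right) = 2$)
$R{\left(U \right)} = \frac{4759}{61}$ ($R{\left(U \right)} = \left(\frac{1}{61} + 76\right) + 2 = \frac{4637}{61} + 2 = \frac{4759}{61}$)
$\frac{1}{R{\left(\left(-1\right) \left(-3\right) + q \right)}} = \frac{1}{\frac{4759}{61}} = \frac{61}{4759}$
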